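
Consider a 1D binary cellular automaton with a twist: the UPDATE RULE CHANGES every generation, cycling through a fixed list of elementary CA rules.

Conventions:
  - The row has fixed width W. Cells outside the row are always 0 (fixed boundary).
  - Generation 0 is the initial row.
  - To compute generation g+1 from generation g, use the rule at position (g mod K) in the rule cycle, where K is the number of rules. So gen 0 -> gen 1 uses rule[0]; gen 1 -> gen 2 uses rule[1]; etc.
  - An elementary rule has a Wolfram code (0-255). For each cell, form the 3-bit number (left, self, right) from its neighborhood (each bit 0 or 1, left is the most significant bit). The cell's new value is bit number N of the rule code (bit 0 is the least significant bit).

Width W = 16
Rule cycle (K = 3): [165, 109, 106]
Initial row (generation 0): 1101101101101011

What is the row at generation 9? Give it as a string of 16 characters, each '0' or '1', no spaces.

Answer: 0010010011000001

Derivation:
Gen 0: 1101101101101011
Gen 1 (rule 165): 0010010010011100
Gen 2 (rule 109): 1010010010010101
Gen 3 (rule 106): 0100100100101010
Gen 4 (rule 165): 0100100100111110
Gen 5 (rule 109): 0100100100100010
Gen 6 (rule 106): 1001001001000100
Gen 7 (rule 165): 1001001001010101
Gen 8 (rule 109): 1001001001111111
Gen 9 (rule 106): 0010010011000001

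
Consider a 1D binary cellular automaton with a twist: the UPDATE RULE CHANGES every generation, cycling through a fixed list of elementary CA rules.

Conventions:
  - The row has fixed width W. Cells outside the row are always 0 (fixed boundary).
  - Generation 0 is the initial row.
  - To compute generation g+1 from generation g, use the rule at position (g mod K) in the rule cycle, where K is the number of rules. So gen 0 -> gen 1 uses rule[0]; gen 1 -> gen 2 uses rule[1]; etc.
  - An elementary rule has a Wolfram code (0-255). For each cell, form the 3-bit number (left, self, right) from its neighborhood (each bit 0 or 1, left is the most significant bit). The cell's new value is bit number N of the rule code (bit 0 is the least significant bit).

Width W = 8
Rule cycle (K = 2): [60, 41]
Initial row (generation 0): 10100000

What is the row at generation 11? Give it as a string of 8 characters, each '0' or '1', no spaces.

Answer: 11101110

Derivation:
Gen 0: 10100000
Gen 1 (rule 60): 11110000
Gen 2 (rule 41): 10000111
Gen 3 (rule 60): 11000100
Gen 4 (rule 41): 10010001
Gen 5 (rule 60): 11011001
Gen 6 (rule 41): 10110000
Gen 7 (rule 60): 11101000
Gen 8 (rule 41): 10010011
Gen 9 (rule 60): 11011010
Gen 10 (rule 41): 10110100
Gen 11 (rule 60): 11101110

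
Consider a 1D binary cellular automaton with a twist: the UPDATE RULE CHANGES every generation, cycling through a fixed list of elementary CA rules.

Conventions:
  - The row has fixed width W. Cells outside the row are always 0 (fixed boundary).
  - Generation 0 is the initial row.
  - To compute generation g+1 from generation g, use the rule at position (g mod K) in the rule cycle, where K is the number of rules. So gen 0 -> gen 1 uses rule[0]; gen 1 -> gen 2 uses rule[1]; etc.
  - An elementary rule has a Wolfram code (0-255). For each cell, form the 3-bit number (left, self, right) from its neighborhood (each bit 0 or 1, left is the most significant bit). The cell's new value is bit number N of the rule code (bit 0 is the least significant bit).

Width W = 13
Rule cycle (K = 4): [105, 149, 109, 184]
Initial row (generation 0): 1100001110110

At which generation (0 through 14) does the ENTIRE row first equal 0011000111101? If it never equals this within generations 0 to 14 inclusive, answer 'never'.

Gen 0: 1100001110110
Gen 1 (rule 105): 1101101011110
Gen 2 (rule 149): 0000001001101
Gen 3 (rule 109): 1111101001111
Gen 4 (rule 184): 1111010101110
Gen 5 (rule 105): 1001101011010
Gen 6 (rule 149): 1100001000011
Gen 7 (rule 109): 1101101011011
Gen 8 (rule 184): 1011010110110
Gen 9 (rule 105): 0111101111110
Gen 10 (rule 149): 0011000111101
Gen 11 (rule 109): 1011010100111
Gen 12 (rule 184): 0110101010110
Gen 13 (rule 105): 0111010101110
Gen 14 (rule 149): 0010010100101

Answer: 10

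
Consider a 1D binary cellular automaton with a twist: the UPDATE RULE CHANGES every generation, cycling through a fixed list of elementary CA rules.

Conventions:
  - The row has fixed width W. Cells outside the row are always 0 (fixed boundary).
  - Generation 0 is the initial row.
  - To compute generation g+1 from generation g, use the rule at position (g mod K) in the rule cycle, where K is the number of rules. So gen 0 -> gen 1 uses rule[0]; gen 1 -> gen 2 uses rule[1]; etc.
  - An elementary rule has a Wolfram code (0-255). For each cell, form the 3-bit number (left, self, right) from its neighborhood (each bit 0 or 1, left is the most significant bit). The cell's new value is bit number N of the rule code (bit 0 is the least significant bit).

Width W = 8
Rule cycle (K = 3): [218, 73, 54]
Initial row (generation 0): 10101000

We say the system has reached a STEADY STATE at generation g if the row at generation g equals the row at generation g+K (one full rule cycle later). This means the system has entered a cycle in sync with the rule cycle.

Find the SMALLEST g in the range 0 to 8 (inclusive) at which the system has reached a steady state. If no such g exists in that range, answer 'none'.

Answer: 6

Derivation:
Gen 0: 10101000
Gen 1 (rule 218): 00000100
Gen 2 (rule 73): 11110001
Gen 3 (rule 54): 00001011
Gen 4 (rule 218): 00010011
Gen 5 (rule 73): 11000011
Gen 6 (rule 54): 00100100
Gen 7 (rule 218): 01011010
Gen 8 (rule 73): 00011000
Gen 9 (rule 54): 00100100
Gen 10 (rule 218): 01011010
Gen 11 (rule 73): 00011000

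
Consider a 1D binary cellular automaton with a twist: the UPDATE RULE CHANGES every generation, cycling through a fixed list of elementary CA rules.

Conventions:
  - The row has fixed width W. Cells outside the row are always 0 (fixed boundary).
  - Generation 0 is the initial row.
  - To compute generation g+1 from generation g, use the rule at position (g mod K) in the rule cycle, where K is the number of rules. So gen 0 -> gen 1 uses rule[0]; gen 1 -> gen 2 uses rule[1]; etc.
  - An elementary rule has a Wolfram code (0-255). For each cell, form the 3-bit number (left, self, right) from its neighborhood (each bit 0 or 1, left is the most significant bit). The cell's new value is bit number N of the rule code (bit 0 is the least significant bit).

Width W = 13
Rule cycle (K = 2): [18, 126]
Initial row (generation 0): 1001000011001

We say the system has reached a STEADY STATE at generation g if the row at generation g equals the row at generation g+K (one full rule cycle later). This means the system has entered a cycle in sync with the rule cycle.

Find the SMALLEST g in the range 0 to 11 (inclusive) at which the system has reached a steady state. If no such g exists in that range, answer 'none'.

Gen 0: 1001000011001
Gen 1 (rule 18): 0110100100110
Gen 2 (rule 126): 1111111111111
Gen 3 (rule 18): 0000000000000
Gen 4 (rule 126): 0000000000000
Gen 5 (rule 18): 0000000000000
Gen 6 (rule 126): 0000000000000
Gen 7 (rule 18): 0000000000000
Gen 8 (rule 126): 0000000000000
Gen 9 (rule 18): 0000000000000
Gen 10 (rule 126): 0000000000000
Gen 11 (rule 18): 0000000000000
Gen 12 (rule 126): 0000000000000
Gen 13 (rule 18): 0000000000000

Answer: 3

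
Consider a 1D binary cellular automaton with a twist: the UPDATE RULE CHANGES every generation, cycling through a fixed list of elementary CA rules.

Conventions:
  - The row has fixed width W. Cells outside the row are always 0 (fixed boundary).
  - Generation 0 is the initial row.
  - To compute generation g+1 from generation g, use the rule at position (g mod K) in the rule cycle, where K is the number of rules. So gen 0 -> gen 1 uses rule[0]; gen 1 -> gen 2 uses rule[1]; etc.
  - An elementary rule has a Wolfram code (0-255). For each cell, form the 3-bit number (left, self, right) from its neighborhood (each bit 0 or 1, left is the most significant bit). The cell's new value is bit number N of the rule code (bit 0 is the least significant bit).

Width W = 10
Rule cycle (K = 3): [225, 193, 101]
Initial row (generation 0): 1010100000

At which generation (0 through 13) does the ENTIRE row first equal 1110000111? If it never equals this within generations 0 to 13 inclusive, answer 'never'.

Gen 0: 1010100000
Gen 1 (rule 225): 0101001111
Gen 2 (rule 193): 0000000111
Gen 3 (rule 101): 1111110001
Gen 4 (rule 225): 0111110100
Gen 5 (rule 193): 0011110001
Gen 6 (rule 101): 1000010101
Gen 7 (rule 225): 0011001010
Gen 8 (rule 193): 1001000000
Gen 9 (rule 101): 1001011111
Gen 10 (rule 225): 0000101111
Gen 11 (rule 193): 1110000111
Gen 12 (rule 101): 0010110001
Gen 13 (rule 225): 1001010100

Answer: 11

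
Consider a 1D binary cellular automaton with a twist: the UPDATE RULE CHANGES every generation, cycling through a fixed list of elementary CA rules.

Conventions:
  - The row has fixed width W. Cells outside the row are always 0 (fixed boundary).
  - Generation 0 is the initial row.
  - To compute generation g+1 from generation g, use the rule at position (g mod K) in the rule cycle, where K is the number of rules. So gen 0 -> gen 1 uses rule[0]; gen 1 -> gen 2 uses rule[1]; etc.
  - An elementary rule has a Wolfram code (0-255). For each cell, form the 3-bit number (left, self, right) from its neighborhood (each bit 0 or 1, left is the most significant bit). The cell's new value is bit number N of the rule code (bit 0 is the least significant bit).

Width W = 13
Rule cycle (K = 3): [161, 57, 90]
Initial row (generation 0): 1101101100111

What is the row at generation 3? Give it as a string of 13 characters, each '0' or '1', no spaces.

Gen 0: 1101101100111
Gen 1 (rule 161): 0010010000010
Gen 2 (rule 57): 1001001111001
Gen 3 (rule 90): 0110111001110

Answer: 0110111001110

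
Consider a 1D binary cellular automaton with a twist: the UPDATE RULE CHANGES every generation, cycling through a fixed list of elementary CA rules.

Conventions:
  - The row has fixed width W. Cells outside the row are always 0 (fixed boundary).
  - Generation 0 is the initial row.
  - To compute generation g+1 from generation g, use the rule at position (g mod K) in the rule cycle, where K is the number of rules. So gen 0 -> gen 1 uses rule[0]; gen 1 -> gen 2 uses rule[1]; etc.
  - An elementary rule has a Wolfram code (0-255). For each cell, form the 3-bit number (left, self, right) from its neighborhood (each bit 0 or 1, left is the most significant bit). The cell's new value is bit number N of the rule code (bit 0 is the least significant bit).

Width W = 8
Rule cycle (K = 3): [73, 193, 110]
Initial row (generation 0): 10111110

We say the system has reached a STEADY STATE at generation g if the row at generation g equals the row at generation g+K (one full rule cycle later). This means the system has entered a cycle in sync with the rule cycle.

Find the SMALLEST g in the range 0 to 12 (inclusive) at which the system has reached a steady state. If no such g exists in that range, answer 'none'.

Answer: 6

Derivation:
Gen 0: 10111110
Gen 1 (rule 73): 00100010
Gen 2 (rule 193): 10001000
Gen 3 (rule 110): 10011000
Gen 4 (rule 73): 00011011
Gen 5 (rule 193): 11001001
Gen 6 (rule 110): 11011011
Gen 7 (rule 73): 11011011
Gen 8 (rule 193): 01001001
Gen 9 (rule 110): 11011011
Gen 10 (rule 73): 11011011
Gen 11 (rule 193): 01001001
Gen 12 (rule 110): 11011011
Gen 13 (rule 73): 11011011
Gen 14 (rule 193): 01001001
Gen 15 (rule 110): 11011011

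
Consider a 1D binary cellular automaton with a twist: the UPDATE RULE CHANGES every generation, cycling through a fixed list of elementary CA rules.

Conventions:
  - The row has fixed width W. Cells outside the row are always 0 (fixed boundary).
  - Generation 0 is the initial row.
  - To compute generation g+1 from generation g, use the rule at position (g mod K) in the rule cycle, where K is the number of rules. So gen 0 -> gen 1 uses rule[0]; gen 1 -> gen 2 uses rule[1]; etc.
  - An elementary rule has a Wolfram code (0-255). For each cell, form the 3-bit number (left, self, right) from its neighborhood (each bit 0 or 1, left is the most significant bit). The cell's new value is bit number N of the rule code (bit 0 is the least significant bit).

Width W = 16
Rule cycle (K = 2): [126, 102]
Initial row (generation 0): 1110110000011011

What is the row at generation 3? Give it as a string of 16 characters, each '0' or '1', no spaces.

Gen 0: 1110110000011011
Gen 1 (rule 126): 1011111000111111
Gen 2 (rule 102): 1100001001000001
Gen 3 (rule 126): 1110011111100011

Answer: 1110011111100011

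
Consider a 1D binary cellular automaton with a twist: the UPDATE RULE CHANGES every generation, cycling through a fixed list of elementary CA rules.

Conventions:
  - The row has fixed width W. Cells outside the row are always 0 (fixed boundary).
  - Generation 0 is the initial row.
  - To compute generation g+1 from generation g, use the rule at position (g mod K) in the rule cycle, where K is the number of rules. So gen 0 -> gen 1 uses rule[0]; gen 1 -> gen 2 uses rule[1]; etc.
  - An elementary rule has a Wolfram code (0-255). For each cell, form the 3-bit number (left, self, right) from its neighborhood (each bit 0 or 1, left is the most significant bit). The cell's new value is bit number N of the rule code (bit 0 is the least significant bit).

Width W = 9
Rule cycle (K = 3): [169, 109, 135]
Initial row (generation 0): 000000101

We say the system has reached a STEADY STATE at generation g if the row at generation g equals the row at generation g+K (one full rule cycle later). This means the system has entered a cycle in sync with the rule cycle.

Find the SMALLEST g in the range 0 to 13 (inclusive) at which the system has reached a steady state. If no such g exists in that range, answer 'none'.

Gen 0: 000000101
Gen 1 (rule 169): 111110010
Gen 2 (rule 109): 100010010
Gen 3 (rule 135): 101110110
Gen 4 (rule 169): 011101100
Gen 5 (rule 109): 010111101
Gen 6 (rule 135): 110011001
Gen 7 (rule 169): 100010000
Gen 8 (rule 109): 101010111
Gen 9 (rule 135): 101010010
Gen 10 (rule 169): 010100000
Gen 11 (rule 109): 011101111
Gen 12 (rule 135): 101000110
Gen 13 (rule 169): 010010100
Gen 14 (rule 109): 010011101
Gen 15 (rule 135): 110101001
Gen 16 (rule 169): 101010000

Answer: none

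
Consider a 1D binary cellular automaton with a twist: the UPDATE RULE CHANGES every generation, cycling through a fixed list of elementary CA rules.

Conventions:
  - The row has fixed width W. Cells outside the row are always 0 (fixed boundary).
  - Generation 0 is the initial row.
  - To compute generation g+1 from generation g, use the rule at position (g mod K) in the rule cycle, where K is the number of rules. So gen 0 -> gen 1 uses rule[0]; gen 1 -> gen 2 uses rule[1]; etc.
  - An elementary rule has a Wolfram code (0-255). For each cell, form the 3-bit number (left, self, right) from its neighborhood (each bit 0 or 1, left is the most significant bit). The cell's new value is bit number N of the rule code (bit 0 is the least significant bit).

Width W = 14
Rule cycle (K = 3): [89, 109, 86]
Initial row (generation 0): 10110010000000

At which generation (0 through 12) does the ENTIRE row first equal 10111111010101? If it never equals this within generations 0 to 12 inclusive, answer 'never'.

Answer: 8

Derivation:
Gen 0: 10110010000000
Gen 1 (rule 89): 00111001111111
Gen 2 (rule 109): 10101001000001
Gen 3 (rule 86): 10101111100011
Gen 4 (rule 89): 00001000111011
Gen 5 (rule 109): 11101010101111
Gen 6 (rule 86): 00101010100001
Gen 7 (rule 89): 10000000011100
Gen 8 (rule 109): 10111111010101
Gen 9 (rule 86): 10000001010101
Gen 10 (rule 89): 01111100000000
Gen 11 (rule 109): 01000101111111
Gen 12 (rule 86): 11101100000001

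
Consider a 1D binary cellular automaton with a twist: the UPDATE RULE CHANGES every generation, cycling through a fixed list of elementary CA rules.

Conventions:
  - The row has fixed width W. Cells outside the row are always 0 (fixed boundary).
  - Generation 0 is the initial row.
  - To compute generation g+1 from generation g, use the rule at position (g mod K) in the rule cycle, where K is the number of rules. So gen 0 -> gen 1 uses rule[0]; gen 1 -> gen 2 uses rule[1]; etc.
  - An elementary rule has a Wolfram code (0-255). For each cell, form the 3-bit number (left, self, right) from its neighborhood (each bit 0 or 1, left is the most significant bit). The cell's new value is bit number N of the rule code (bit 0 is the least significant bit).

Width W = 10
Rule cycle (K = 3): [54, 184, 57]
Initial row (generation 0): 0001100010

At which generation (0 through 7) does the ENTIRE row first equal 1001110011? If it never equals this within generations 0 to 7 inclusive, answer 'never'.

Gen 0: 0001100010
Gen 1 (rule 54): 0010010111
Gen 2 (rule 184): 0001001110
Gen 3 (rule 57): 1100101001
Gen 4 (rule 54): 0011111111
Gen 5 (rule 184): 0011111110
Gen 6 (rule 57): 1010000001
Gen 7 (rule 54): 1111000011

Answer: never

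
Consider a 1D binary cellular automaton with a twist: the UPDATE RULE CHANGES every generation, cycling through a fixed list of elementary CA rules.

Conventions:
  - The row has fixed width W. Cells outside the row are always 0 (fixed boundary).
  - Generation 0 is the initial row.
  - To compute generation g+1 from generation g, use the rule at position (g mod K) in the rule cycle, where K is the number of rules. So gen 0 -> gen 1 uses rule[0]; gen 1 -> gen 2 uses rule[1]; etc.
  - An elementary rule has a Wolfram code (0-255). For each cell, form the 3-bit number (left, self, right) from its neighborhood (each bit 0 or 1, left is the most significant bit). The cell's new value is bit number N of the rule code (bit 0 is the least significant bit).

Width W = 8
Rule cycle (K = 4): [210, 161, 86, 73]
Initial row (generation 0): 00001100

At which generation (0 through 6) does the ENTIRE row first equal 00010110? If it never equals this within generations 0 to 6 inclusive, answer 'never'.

Gen 0: 00001100
Gen 1 (rule 210): 00010110
Gen 2 (rule 161): 11001000
Gen 3 (rule 86): 01111100
Gen 4 (rule 73): 01000101
Gen 5 (rule 210): 10101000
Gen 6 (rule 161): 01010011

Answer: 1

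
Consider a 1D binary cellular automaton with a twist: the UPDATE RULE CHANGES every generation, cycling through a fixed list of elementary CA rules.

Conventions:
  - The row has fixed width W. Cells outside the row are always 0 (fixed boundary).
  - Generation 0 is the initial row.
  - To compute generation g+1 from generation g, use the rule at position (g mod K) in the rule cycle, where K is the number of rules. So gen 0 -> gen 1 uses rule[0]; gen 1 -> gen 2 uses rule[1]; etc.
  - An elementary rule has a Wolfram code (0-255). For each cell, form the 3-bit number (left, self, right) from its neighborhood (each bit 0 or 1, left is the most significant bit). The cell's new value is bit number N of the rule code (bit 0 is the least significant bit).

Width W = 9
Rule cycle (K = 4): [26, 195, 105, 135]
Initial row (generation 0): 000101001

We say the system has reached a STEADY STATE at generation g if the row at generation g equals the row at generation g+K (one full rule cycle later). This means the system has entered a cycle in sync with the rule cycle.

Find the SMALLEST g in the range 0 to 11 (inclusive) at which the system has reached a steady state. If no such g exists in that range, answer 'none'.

Gen 0: 000101001
Gen 1 (rule 26): 001000110
Gen 2 (rule 195): 110011010
Gen 3 (rule 105): 110011100
Gen 4 (rule 135): 000101001
Gen 5 (rule 26): 001000110
Gen 6 (rule 195): 110011010
Gen 7 (rule 105): 110011100
Gen 8 (rule 135): 000101001
Gen 9 (rule 26): 001000110
Gen 10 (rule 195): 110011010
Gen 11 (rule 105): 110011100
Gen 12 (rule 135): 000101001
Gen 13 (rule 26): 001000110
Gen 14 (rule 195): 110011010
Gen 15 (rule 105): 110011100

Answer: 0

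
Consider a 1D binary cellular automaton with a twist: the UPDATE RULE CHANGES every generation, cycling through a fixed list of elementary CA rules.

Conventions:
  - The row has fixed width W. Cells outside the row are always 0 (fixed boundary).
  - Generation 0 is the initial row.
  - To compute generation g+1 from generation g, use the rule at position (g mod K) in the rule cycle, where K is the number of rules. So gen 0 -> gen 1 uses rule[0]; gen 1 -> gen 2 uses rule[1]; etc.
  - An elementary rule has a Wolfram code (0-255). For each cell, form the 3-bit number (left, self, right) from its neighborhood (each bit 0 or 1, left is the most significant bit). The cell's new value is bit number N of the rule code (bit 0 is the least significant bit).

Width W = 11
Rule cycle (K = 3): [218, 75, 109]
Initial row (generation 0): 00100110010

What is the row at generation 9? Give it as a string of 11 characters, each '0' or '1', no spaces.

Answer: 10111111111

Derivation:
Gen 0: 00100110010
Gen 1 (rule 218): 01011111101
Gen 2 (rule 75): 10010000100
Gen 3 (rule 109): 10010110101
Gen 4 (rule 218): 01100110000
Gen 5 (rule 75): 11101110111
Gen 6 (rule 109): 10111011101
Gen 7 (rule 218): 00111011100
Gen 8 (rule 75): 11101010101
Gen 9 (rule 109): 10111111111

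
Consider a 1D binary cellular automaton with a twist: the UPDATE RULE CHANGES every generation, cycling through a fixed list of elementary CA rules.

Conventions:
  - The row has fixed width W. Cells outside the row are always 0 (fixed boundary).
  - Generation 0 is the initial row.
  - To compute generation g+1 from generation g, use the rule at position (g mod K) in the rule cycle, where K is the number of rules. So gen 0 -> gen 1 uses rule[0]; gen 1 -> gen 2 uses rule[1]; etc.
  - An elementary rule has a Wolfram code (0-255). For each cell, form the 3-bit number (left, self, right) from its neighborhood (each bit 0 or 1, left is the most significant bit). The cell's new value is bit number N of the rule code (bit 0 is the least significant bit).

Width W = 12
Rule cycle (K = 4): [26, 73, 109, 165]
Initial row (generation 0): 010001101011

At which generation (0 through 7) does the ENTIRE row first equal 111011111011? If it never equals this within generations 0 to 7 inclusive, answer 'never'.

Gen 0: 010001101011
Gen 1 (rule 26): 101011000010
Gen 2 (rule 73): 000011011000
Gen 3 (rule 109): 111011111011
Gen 4 (rule 165): 010101110100
Gen 5 (rule 26): 100001000010
Gen 6 (rule 73): 001100011000
Gen 7 (rule 109): 101101011011

Answer: 3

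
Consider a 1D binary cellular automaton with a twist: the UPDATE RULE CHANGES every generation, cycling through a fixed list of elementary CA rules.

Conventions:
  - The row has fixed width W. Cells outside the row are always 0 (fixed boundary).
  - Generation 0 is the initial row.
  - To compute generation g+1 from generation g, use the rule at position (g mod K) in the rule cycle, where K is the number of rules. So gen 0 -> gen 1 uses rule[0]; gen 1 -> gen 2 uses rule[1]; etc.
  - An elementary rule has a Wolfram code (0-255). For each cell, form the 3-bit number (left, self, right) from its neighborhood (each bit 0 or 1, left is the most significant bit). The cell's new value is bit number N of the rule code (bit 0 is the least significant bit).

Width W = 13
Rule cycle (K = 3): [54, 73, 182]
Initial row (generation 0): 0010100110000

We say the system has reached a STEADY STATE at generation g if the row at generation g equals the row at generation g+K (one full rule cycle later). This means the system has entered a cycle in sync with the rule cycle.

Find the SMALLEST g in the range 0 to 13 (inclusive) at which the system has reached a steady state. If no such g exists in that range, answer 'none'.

Answer: none

Derivation:
Gen 0: 0010100110000
Gen 1 (rule 54): 0111111001000
Gen 2 (rule 73): 0100001000011
Gen 3 (rule 182): 1110011100100
Gen 4 (rule 54): 0001100011110
Gen 5 (rule 73): 1101101010010
Gen 6 (rule 182): 0010011111111
Gen 7 (rule 54): 0111100000000
Gen 8 (rule 73): 0100101111111
Gen 9 (rule 182): 1111110111110
Gen 10 (rule 54): 0000001000001
Gen 11 (rule 73): 1111100011100
Gen 12 (rule 182): 0111010101010
Gen 13 (rule 54): 1000111111111
Gen 14 (rule 73): 0010100000001
Gen 15 (rule 182): 0111110000011
Gen 16 (rule 54): 1000001000100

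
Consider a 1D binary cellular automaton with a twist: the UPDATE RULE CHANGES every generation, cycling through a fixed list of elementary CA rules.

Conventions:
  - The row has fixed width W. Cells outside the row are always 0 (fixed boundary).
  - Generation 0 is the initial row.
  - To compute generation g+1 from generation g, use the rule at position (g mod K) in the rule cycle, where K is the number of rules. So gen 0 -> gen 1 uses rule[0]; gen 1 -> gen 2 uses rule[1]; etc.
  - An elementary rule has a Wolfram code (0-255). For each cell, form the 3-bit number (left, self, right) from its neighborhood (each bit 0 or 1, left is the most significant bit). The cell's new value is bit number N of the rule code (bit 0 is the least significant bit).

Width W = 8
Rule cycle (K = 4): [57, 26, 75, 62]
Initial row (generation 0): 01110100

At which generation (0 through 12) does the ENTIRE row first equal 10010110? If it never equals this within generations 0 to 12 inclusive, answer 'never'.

Gen 0: 01110100
Gen 1 (rule 57): 01001011
Gen 2 (rule 26): 10110010
Gen 3 (rule 75): 00110100
Gen 4 (rule 62): 01101110
Gen 5 (rule 57): 01011001
Gen 6 (rule 26): 10010110
Gen 7 (rule 75): 00100110
Gen 8 (rule 62): 01111101
Gen 9 (rule 57): 01000010
Gen 10 (rule 26): 10100101
Gen 11 (rule 75): 00001000
Gen 12 (rule 62): 00011100

Answer: 6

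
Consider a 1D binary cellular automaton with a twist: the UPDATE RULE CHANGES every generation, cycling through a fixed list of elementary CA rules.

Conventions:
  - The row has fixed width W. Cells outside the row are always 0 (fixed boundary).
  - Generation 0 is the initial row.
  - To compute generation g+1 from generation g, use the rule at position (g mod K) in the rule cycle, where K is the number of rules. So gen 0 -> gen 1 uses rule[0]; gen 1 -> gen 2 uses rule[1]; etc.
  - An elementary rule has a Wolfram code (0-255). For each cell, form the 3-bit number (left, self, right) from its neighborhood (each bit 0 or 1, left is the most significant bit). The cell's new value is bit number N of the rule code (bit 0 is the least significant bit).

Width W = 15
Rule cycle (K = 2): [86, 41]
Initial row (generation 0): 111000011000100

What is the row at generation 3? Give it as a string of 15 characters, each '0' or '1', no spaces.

Gen 0: 111000011000100
Gen 1 (rule 86): 001100101101110
Gen 2 (rule 41): 101000011011000
Gen 3 (rule 86): 101100101001100

Answer: 101100101001100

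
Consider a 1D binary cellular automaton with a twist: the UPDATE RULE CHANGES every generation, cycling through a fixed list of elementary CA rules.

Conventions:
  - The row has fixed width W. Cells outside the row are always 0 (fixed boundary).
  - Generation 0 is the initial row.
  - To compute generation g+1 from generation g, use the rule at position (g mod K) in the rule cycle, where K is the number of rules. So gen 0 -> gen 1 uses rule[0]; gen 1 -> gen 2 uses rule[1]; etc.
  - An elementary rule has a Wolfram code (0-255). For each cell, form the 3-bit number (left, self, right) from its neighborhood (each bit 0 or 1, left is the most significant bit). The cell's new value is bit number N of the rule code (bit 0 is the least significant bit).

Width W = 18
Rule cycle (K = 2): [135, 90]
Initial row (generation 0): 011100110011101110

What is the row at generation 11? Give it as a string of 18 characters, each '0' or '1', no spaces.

Gen 0: 011100110011101110
Gen 1 (rule 135): 101001000101000100
Gen 2 (rule 90): 000110101000101010
Gen 3 (rule 135): 111000101011101010
Gen 4 (rule 90): 101101000010100001
Gen 5 (rule 135): 100001011110101111
Gen 6 (rule 90): 010010010010001001
Gen 7 (rule 135): 110110110110111011
Gen 8 (rule 90): 110110110110101011
Gen 9 (rule 135): 000000000000101000
Gen 10 (rule 90): 000000000001000100
Gen 11 (rule 135): 111111111111011101

Answer: 111111111111011101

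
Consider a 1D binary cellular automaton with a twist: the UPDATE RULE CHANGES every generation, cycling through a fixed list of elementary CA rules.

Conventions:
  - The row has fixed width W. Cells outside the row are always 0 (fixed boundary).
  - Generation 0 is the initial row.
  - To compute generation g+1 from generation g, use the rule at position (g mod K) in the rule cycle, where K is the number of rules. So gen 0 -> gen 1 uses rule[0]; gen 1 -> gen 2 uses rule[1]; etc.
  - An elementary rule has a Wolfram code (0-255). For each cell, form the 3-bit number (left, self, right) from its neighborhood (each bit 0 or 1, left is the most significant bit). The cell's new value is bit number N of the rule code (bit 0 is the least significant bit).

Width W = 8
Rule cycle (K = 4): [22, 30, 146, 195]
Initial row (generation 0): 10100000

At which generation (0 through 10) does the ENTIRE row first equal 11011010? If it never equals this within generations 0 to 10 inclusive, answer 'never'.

Answer: never

Derivation:
Gen 0: 10100000
Gen 1 (rule 22): 10110000
Gen 2 (rule 30): 10101000
Gen 3 (rule 146): 00000100
Gen 4 (rule 195): 11111001
Gen 5 (rule 22): 00000111
Gen 6 (rule 30): 00001100
Gen 7 (rule 146): 00010010
Gen 8 (rule 195): 11100100
Gen 9 (rule 22): 00011110
Gen 10 (rule 30): 00110001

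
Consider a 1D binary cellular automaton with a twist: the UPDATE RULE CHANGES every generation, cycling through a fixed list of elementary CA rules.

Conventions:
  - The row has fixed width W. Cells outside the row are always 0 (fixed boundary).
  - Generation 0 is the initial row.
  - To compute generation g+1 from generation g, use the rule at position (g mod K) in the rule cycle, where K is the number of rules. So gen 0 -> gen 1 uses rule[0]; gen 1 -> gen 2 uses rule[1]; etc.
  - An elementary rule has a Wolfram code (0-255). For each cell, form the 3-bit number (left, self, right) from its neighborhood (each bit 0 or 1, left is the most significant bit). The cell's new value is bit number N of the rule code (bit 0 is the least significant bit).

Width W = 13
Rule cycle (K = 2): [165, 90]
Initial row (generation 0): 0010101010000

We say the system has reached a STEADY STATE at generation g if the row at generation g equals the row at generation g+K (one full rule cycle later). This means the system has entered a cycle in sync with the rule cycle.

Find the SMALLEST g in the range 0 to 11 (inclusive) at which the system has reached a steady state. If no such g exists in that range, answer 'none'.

Answer: none

Derivation:
Gen 0: 0010101010000
Gen 1 (rule 165): 1011111110111
Gen 2 (rule 90): 0010000010101
Gen 3 (rule 165): 1010111011111
Gen 4 (rule 90): 0000101010001
Gen 5 (rule 165): 1110111110101
Gen 6 (rule 90): 1010100010000
Gen 7 (rule 165): 1111101010111
Gen 8 (rule 90): 1000100000101
Gen 9 (rule 165): 1010101110111
Gen 10 (rule 90): 0000001010101
Gen 11 (rule 165): 1111101111111
Gen 12 (rule 90): 1000101000001
Gen 13 (rule 165): 1010111011101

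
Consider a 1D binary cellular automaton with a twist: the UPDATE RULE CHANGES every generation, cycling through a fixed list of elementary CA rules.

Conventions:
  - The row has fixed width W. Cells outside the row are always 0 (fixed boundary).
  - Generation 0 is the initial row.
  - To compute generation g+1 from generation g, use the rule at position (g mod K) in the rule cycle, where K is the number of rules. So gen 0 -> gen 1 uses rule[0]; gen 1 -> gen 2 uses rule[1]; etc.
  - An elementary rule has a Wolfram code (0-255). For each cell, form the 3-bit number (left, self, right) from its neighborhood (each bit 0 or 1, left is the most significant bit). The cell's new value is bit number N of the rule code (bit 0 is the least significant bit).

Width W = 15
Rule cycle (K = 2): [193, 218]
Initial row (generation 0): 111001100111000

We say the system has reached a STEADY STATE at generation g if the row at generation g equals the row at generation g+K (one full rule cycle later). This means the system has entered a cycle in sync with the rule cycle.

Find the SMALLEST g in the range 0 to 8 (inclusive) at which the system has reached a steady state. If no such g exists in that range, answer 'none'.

Gen 0: 111001100111000
Gen 1 (rule 193): 011000100011011
Gen 2 (rule 218): 111101010111011
Gen 3 (rule 193): 011100000011001
Gen 4 (rule 218): 111110000111110
Gen 5 (rule 193): 011110110011110
Gen 6 (rule 218): 111110111111111
Gen 7 (rule 193): 011110011111111
Gen 8 (rule 218): 111111111111111
Gen 9 (rule 193): 011111111111111
Gen 10 (rule 218): 111111111111111

Answer: 8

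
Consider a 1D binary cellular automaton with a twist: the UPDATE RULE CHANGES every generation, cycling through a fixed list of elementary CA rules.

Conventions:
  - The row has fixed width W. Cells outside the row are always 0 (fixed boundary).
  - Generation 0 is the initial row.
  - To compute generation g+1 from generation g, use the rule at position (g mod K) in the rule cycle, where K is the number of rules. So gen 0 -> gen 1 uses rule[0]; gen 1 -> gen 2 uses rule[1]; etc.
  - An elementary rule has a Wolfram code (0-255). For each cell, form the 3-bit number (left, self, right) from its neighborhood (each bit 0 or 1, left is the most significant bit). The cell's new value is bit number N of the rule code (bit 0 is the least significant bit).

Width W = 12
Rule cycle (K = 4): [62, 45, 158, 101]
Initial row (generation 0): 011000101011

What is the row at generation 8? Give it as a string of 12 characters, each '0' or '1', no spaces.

Answer: 011100000010

Derivation:
Gen 0: 011000101011
Gen 1 (rule 62): 110101111110
Gen 2 (rule 45): 101111000000
Gen 3 (rule 158): 101110100000
Gen 4 (rule 101): 110011101111
Gen 5 (rule 62): 101110011000
Gen 6 (rule 45): 111000010011
Gen 7 (rule 158): 110100111110
Gen 8 (rule 101): 011100000010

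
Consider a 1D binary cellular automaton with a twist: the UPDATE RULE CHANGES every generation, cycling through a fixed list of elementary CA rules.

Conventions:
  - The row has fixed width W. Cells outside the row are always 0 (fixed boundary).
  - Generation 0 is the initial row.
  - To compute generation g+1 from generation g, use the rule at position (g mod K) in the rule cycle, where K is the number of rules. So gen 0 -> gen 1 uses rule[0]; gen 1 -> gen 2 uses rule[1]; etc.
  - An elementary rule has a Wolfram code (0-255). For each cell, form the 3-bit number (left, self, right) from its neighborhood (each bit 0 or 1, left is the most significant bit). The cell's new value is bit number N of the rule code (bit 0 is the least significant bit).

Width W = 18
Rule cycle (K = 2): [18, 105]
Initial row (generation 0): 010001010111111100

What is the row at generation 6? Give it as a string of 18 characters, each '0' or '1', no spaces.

Answer: 000111111111100100

Derivation:
Gen 0: 010001010111111100
Gen 1 (rule 18): 101010000000000010
Gen 2 (rule 105): 010100111111111000
Gen 3 (rule 18): 100011000000000100
Gen 4 (rule 105): 001011011111110001
Gen 5 (rule 18): 010000000000001010
Gen 6 (rule 105): 000111111111100100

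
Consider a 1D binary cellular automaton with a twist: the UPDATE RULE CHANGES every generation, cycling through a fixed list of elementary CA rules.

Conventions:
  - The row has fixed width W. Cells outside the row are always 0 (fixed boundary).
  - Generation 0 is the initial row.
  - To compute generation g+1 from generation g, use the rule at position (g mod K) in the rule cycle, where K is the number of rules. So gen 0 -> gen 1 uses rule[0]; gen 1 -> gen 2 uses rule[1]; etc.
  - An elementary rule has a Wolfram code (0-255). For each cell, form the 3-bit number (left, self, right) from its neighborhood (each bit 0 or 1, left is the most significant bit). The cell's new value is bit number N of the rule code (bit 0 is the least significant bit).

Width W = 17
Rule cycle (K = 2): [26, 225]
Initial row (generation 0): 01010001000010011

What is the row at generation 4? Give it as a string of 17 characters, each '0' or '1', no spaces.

Gen 0: 01010001000010011
Gen 1 (rule 26): 10001010100101110
Gen 2 (rule 225): 00100101000010110
Gen 3 (rule 26): 01011000100100101
Gen 4 (rule 225): 00101010000000010

Answer: 00101010000000010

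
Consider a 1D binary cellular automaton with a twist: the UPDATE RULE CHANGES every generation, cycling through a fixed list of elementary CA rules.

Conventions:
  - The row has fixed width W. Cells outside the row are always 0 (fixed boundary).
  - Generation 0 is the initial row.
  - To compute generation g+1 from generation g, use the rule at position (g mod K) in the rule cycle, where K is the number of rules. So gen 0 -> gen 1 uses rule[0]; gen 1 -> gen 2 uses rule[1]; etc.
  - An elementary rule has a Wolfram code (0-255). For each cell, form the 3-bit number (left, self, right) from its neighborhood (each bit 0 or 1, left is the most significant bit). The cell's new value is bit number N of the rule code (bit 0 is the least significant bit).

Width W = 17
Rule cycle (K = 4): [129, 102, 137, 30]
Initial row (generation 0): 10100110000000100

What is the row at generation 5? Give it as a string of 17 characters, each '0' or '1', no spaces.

Gen 0: 10100110000000100
Gen 1 (rule 129): 00000000111110001
Gen 2 (rule 102): 00000001000010011
Gen 3 (rule 137): 11111100011000010
Gen 4 (rule 30): 10000010110100111
Gen 5 (rule 129): 00111000000000010

Answer: 00111000000000010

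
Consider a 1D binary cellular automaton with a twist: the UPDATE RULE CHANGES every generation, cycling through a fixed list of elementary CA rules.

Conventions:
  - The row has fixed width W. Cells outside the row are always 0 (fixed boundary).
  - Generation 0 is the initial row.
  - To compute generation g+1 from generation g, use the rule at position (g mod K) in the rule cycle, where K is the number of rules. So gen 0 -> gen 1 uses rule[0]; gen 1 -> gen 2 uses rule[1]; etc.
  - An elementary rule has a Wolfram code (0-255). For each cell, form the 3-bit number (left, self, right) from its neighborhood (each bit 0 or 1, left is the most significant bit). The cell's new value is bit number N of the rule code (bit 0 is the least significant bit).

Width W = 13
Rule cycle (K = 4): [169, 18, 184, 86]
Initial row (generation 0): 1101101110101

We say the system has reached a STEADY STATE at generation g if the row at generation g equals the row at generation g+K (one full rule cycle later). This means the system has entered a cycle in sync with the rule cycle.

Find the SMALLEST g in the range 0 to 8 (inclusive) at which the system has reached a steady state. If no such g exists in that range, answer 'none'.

Answer: 3

Derivation:
Gen 0: 1101101110101
Gen 1 (rule 169): 1011011101010
Gen 2 (rule 18): 0000000000001
Gen 3 (rule 184): 0000000000000
Gen 4 (rule 86): 0000000000000
Gen 5 (rule 169): 1111111111111
Gen 6 (rule 18): 0000000000000
Gen 7 (rule 184): 0000000000000
Gen 8 (rule 86): 0000000000000
Gen 9 (rule 169): 1111111111111
Gen 10 (rule 18): 0000000000000
Gen 11 (rule 184): 0000000000000
Gen 12 (rule 86): 0000000000000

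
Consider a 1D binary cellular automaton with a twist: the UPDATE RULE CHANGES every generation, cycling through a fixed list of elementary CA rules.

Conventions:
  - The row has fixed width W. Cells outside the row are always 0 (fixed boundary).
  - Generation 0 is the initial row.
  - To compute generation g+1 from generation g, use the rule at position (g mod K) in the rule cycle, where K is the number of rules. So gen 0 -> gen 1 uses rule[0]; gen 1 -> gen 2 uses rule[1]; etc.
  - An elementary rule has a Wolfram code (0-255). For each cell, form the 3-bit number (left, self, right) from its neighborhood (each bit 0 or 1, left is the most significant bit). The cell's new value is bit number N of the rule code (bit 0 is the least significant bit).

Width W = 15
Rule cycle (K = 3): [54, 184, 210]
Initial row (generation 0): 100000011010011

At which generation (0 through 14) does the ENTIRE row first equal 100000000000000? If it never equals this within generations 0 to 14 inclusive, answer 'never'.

Answer: 13

Derivation:
Gen 0: 100000011010011
Gen 1 (rule 54): 110000100111100
Gen 2 (rule 184): 101000010111010
Gen 3 (rule 210): 000100100011001
Gen 4 (rule 54): 001111110100111
Gen 5 (rule 184): 001111101010110
Gen 6 (rule 210): 010111100000011
Gen 7 (rule 54): 111000010000100
Gen 8 (rule 184): 110100001000010
Gen 9 (rule 210): 010010010100101
Gen 10 (rule 54): 111111111111111
Gen 11 (rule 184): 111111111111110
Gen 12 (rule 210): 011111111111111
Gen 13 (rule 54): 100000000000000
Gen 14 (rule 184): 010000000000000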